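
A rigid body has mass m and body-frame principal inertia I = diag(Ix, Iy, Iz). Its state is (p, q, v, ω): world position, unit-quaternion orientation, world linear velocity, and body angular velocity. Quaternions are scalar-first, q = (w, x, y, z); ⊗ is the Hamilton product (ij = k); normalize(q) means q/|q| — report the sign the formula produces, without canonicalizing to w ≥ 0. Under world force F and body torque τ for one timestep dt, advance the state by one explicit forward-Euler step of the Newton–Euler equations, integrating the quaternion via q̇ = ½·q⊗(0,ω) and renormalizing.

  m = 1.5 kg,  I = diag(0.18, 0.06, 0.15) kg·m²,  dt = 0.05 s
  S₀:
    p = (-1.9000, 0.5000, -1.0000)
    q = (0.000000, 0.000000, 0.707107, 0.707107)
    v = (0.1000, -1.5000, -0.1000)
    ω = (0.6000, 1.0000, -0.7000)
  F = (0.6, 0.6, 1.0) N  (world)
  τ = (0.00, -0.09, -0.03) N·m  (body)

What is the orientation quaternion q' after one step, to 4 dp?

q' = (-0.0053, -0.0300, 0.7173, 0.6961)

q⊗(0,ω) = (-0.2121321, -1.2020819, 0.4242642, -0.4242642)
q' = normalize(q + ½dt·q⊗(0,ω)) = (-0.0053, -0.0300, 0.7173, 0.6961)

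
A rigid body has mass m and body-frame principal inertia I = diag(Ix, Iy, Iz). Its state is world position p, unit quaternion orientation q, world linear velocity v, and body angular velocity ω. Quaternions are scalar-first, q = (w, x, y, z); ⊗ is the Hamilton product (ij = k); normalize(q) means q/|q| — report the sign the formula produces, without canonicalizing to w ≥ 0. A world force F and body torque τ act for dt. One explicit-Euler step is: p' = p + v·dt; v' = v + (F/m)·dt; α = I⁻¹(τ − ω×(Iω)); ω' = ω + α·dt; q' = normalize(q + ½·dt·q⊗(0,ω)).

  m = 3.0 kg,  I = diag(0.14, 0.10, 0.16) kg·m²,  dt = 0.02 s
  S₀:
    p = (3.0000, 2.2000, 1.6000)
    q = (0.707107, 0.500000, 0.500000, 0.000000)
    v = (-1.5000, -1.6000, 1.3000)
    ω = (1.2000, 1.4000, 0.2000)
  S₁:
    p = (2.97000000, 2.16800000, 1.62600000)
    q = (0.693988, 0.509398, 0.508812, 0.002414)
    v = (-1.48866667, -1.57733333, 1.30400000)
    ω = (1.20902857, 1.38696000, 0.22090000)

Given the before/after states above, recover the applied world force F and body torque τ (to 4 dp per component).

ω₁ − ω₀ = (0.00902857, -0.01304000, 0.02090000)
τ = I·(Δω/dt) + ω₀×(Iω₀) = (0.0800, -0.0700, 0.1000)
velocity change Δv = (0.01133333, 0.02266667, 0.00400000)
m·(v₁−v₀)/dt = (1.7000, 3.4000, 0.6000)

F = (1.7000, 3.4000, 0.6000)
τ = (0.0800, -0.0700, 0.1000)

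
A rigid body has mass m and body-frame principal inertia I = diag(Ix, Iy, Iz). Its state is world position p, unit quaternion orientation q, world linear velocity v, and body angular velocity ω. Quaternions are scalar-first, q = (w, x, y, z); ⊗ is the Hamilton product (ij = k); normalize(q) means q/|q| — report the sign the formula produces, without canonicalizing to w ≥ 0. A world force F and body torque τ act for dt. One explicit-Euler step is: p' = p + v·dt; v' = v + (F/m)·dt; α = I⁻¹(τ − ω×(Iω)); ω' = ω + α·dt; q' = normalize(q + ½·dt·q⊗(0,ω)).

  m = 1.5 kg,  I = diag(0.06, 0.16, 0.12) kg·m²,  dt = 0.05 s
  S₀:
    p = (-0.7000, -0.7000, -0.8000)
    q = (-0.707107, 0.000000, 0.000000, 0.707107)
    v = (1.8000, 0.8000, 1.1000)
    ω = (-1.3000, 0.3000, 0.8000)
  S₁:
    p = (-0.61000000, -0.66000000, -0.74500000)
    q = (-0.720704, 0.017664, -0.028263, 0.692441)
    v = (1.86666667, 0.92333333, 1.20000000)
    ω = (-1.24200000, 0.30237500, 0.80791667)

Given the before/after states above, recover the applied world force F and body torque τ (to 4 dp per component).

Δv = v₁−v₀ = (0.06666667, 0.12333333, 0.10000000)
m·(v₁−v₀)/dt = (2.0000, 3.7000, 3.0000)
rate change Δω = (0.05800000, 0.00237500, 0.00791667)
τ = I·(Δω/dt) + ω₀×(Iω₀) = (0.0600, 0.0700, -0.0200)

F = (2.0000, 3.7000, 3.0000)
τ = (0.0600, 0.0700, -0.0200)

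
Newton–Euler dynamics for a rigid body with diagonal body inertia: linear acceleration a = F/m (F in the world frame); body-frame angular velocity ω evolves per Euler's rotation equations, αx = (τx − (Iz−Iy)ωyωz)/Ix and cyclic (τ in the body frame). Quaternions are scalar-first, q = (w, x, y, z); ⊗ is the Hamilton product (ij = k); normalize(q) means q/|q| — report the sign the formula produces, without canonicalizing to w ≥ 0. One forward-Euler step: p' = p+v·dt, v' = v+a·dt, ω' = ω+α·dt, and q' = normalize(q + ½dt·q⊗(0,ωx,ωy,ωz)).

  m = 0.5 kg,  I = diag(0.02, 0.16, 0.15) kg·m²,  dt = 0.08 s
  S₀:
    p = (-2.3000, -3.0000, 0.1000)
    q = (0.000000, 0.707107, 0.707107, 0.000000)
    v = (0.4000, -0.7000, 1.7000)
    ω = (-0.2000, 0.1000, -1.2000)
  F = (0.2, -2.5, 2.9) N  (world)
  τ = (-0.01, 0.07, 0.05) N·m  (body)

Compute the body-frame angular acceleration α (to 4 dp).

ω×(Iω) gyroscopic = (0.0012, -0.0312, -0.0028)
(τ − ω×Iω)/I = (-0.5600, 0.6325, 0.3520)

α = (-0.5600, 0.6325, 0.3520)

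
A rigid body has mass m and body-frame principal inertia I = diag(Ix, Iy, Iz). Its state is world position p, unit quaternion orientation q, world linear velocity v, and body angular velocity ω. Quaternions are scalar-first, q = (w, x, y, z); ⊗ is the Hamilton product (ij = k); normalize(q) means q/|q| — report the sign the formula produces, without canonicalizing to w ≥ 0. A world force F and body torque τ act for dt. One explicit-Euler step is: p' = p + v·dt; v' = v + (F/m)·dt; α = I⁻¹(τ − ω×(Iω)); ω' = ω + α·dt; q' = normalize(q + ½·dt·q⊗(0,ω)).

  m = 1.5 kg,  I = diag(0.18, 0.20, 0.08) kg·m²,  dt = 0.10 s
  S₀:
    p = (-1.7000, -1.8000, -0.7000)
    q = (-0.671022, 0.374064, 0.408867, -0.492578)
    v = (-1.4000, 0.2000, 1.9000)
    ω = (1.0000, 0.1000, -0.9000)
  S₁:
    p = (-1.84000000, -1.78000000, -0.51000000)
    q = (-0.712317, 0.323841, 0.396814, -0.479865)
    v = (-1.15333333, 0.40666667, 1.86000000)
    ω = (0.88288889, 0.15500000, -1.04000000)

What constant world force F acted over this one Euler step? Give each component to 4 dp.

velocity change Δv = (0.24666667, 0.20666667, -0.04000000)
F = m·Δv/dt = (3.7000, 3.1000, -0.6000)

F = (3.7000, 3.1000, -0.6000)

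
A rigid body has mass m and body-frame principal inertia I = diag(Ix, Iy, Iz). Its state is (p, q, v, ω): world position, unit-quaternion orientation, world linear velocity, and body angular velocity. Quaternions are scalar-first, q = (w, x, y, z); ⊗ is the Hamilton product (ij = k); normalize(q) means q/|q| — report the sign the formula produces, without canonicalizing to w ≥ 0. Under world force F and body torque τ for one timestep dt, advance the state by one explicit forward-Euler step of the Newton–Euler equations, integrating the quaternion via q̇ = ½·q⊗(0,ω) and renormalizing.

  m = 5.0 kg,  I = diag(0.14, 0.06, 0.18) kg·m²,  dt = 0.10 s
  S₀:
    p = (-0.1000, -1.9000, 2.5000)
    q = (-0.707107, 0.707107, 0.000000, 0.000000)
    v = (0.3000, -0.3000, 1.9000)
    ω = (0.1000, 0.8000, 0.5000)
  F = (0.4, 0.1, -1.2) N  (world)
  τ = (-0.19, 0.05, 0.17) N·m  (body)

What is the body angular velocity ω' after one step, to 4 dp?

ω' = (-0.0700, 0.8867, 0.5980)

(τ − ω×Iω)/I = (-1.7000, 0.8667, 0.9800)
new body rate ω' = (-0.0700, 0.8867, 0.5980)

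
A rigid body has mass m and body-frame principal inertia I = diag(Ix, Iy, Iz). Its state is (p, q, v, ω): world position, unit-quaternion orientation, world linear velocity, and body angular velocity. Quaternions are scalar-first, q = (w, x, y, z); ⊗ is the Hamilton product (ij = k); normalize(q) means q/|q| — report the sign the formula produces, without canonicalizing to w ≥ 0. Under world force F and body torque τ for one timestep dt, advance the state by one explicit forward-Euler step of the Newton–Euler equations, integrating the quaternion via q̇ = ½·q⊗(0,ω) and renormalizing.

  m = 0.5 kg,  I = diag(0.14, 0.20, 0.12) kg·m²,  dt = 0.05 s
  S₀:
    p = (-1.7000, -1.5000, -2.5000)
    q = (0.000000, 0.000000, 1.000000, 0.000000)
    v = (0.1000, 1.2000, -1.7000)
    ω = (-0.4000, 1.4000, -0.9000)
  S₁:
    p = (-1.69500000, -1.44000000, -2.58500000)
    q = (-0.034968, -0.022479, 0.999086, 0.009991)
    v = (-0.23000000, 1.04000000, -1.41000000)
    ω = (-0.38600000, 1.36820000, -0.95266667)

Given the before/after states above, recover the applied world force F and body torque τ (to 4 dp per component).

F = (-3.3000, -1.6000, 2.9000)
τ = (0.1400, -0.1200, -0.1600)

Δv = v₁−v₀ = (-0.33000000, -0.16000000, 0.29000000)
F = m·Δv/dt = (-3.3000, -1.6000, 2.9000)
rate change Δω = (0.01400000, -0.03180000, -0.05266667)
gyro term ω₀×Iω₀ = (0.1008, 0.0072, -0.0336)
I·α + gyro = (0.1400, -0.1200, -0.1600)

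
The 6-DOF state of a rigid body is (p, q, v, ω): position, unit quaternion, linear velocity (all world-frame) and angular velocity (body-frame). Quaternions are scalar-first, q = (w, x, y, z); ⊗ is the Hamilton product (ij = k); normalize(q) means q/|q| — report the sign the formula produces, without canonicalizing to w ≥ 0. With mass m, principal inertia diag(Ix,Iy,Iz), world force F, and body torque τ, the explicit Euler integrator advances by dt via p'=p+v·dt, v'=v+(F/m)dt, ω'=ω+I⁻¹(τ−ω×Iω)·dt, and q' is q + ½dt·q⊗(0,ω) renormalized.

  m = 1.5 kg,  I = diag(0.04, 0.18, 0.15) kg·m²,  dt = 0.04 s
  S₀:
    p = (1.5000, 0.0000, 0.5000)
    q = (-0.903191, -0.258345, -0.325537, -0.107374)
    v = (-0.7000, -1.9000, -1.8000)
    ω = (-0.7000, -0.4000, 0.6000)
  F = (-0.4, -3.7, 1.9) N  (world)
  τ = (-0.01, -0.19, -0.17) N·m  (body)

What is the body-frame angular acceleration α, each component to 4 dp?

α = (-0.4300, -1.3122, -1.3947)

gyro term ω×Iω = (0.0072, 0.0462, 0.0392)
(τ − ω×Iω)/I = (-0.4300, -1.3122, -1.3947)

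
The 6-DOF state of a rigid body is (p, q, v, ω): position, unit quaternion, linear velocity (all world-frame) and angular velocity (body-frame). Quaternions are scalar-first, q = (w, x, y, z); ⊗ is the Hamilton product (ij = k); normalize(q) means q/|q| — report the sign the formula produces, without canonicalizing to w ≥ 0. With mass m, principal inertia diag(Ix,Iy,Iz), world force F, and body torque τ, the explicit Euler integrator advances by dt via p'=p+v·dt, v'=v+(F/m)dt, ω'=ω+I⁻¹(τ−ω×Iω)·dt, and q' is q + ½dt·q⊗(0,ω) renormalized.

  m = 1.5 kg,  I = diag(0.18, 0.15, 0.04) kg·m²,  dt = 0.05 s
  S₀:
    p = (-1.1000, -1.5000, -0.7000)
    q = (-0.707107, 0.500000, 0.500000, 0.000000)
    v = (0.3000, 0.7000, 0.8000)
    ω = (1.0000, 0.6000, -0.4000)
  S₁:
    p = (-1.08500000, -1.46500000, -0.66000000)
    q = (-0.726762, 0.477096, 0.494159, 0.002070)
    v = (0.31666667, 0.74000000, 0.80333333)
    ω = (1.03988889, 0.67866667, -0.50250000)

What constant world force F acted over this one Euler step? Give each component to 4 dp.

v₁ − v₀ = (0.01666667, 0.04000000, 0.00333333)
F = m·Δv/dt = (0.5000, 1.2000, 0.1000)

F = (0.5000, 1.2000, 0.1000)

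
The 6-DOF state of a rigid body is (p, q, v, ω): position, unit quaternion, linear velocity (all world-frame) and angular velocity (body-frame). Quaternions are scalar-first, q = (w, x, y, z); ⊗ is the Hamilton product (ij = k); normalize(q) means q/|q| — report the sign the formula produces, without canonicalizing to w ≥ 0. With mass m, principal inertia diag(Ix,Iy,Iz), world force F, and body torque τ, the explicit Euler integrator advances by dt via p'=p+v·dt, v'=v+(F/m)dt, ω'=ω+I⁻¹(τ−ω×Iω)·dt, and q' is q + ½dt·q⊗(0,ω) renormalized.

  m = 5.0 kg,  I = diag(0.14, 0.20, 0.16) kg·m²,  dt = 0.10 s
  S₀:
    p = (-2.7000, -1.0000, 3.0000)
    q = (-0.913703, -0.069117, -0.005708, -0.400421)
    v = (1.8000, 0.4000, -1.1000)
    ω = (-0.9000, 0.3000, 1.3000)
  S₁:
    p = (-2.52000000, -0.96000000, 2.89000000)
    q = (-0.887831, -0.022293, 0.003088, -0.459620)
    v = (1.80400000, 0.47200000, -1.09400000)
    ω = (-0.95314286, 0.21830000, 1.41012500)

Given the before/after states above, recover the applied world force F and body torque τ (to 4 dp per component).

F = (0.2000, 3.6000, 0.3000)
τ = (-0.0900, -0.1400, 0.1600)

rate change Δω = (-0.05314286, -0.08170000, 0.11012500)
precession coupling = (-0.0156, 0.0234, -0.0162)
τ = I·(Δω/dt) + ω₀×(Iω₀) = (-0.0900, -0.1400, 0.1600)
Δv = v₁−v₀ = (0.00400000, 0.07200000, 0.00600000)
applied force F = (0.2000, 3.6000, 0.3000)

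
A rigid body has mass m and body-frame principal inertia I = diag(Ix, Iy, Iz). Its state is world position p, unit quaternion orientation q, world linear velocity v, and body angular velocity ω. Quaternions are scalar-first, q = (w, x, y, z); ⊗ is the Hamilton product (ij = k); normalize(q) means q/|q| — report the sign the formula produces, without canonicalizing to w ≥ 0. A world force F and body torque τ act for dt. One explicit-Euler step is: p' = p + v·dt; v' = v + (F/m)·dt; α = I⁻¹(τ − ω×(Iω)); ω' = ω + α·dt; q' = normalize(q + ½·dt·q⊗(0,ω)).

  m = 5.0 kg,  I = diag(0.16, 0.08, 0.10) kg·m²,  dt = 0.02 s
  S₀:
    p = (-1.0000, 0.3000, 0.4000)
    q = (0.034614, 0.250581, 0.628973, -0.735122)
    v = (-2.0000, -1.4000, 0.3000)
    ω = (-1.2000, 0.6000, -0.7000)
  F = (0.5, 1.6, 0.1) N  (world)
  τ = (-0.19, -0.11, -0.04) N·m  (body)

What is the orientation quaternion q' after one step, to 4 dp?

q' = (0.0287, 0.2501, 0.6397, -0.7262)

q⊗(0,ω) = (-0.5912720, -0.0407447, 1.0783215, 0.8808864)
q' = normalize(q + ½dt·q⊗(0,ω)) = (0.0287, 0.2501, 0.6397, -0.7262)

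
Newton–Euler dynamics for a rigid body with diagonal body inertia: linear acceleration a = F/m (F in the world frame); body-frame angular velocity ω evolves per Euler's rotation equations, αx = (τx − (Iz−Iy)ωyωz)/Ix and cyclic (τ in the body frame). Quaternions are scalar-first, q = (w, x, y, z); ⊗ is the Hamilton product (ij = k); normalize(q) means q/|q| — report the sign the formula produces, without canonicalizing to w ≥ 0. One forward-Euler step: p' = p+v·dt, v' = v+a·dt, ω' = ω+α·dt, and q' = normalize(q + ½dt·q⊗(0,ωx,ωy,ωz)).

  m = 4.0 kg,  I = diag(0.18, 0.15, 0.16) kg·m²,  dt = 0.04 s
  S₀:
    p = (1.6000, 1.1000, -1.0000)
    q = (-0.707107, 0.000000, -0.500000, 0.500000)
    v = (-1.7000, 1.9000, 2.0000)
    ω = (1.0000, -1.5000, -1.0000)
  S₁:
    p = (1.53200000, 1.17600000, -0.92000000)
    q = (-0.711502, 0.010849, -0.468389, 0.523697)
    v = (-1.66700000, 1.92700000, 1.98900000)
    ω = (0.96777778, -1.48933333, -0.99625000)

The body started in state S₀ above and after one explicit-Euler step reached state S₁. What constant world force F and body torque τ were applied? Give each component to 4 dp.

Δv = v₁−v₀ = (0.03300000, 0.02700000, -0.01100000)
F = m·Δv/dt = (3.3000, 2.7000, -1.1000)
ω₁ − ω₀ = (-0.03222222, 0.01066667, 0.00375000)
gyro term ω₀×Iω₀ = (0.0150, -0.0200, 0.0450)
I·α + gyro = (-0.1300, 0.0200, 0.0600)

F = (3.3000, 2.7000, -1.1000)
τ = (-0.1300, 0.0200, 0.0600)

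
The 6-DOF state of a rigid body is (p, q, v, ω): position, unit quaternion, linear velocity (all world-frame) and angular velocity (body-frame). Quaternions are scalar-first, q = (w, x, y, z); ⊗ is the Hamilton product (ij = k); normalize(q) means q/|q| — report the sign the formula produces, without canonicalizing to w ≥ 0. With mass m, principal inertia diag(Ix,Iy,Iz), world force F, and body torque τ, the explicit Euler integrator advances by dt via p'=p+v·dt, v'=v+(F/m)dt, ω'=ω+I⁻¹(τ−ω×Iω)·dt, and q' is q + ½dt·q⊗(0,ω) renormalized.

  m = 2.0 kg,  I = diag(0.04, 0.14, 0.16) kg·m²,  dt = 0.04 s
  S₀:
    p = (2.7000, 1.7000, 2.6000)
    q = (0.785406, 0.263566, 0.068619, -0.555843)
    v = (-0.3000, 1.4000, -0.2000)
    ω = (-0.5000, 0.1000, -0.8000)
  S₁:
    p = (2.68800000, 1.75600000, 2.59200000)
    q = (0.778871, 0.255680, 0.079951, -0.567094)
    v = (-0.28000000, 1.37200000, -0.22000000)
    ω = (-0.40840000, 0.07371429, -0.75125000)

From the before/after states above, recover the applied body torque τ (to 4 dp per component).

τ = (0.0900, -0.1400, 0.1900)

rate change Δω = (0.09160000, -0.02628571, 0.04875000)
I·α + gyro = (0.0900, -0.1400, 0.1900)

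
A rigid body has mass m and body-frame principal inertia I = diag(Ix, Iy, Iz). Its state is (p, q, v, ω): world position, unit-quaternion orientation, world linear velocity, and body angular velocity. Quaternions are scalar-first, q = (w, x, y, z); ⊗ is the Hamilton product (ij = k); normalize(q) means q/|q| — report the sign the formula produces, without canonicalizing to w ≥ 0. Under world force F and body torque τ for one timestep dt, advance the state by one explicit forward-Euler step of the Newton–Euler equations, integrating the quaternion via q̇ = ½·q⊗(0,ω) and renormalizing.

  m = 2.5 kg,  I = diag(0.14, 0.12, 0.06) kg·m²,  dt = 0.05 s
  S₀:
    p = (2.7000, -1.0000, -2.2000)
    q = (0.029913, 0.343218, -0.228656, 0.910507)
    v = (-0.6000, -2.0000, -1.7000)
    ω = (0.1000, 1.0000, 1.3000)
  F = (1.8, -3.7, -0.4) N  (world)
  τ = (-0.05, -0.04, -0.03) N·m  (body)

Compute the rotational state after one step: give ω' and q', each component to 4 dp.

ω' = (0.1100, 0.9790, 1.2767)
q' = (0.0052, 0.3128, -0.2366, 0.9199)

α = I⁻¹(τ − ω×Iω) = (0.2000, -0.4200, -0.4667)
ω + α·dt = (0.1100, 0.9790, 1.2767)
Hamilton product q⊗(0,ω) = (-0.9893249, -1.2047685, -0.3252197, 0.4049705)
q' = normalize(q + ½dt·q⊗(0,ω)) = (0.0052, 0.3128, -0.2366, 0.9199)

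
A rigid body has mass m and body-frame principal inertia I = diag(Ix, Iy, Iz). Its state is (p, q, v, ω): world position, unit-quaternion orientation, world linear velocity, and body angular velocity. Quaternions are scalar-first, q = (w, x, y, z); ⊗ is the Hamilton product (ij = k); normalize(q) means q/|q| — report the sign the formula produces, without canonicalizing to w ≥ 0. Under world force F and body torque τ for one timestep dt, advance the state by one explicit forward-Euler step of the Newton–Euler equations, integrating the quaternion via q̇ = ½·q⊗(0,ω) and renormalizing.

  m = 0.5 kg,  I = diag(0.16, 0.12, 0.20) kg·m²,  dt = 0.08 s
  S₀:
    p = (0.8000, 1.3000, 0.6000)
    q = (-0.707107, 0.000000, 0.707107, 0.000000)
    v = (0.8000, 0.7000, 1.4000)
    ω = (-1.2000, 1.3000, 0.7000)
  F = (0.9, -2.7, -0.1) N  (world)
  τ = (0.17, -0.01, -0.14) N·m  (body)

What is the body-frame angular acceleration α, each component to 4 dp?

precession coupling ω×(Iω) = (0.0728, 0.0336, 0.0624)
angular accel α = (0.6075, -0.3633, -1.0120)

α = (0.6075, -0.3633, -1.0120)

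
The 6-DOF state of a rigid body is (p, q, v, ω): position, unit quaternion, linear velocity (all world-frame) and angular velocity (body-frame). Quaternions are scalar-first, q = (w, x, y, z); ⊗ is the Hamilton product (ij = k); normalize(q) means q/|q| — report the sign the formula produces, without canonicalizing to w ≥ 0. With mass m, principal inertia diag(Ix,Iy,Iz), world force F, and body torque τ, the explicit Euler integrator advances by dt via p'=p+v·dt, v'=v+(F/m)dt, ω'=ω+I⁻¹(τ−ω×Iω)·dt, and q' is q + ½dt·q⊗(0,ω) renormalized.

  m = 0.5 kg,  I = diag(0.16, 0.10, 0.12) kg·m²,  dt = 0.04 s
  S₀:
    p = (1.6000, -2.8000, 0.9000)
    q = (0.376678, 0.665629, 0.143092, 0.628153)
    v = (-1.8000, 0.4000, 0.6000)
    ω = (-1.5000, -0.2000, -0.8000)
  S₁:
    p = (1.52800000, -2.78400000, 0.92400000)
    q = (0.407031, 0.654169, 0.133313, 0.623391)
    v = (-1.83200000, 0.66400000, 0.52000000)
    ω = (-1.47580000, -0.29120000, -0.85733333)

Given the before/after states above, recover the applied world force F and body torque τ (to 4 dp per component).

F = (-0.4000, 3.3000, -1.0000)
τ = (0.1000, -0.1800, -0.1900)

velocity change Δv = (-0.03200000, 0.26400000, -0.08000000)
F = m·Δv/dt = (-0.4000, 3.3000, -1.0000)
Δω = ω₁−ω₀ = (0.02420000, -0.09120000, -0.05733333)
gyro term ω₀×Iω₀ = (0.0032, 0.0480, -0.0180)
I·α + gyro = (0.1000, -0.1800, -0.1900)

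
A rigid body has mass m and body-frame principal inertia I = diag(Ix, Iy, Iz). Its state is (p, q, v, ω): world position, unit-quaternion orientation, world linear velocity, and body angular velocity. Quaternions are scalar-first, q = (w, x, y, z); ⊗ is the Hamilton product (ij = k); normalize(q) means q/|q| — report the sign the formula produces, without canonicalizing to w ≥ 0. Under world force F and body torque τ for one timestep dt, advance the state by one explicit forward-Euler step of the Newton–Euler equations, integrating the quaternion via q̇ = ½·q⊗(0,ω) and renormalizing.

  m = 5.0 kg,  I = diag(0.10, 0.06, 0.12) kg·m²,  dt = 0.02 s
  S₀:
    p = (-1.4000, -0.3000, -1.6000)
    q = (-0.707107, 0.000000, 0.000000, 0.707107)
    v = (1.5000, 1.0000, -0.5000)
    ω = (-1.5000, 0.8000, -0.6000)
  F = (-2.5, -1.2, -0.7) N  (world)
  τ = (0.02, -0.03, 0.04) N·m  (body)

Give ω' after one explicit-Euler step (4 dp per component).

ω' = (-1.4902, 0.7960, -0.6013)

gyro term ω×Iω = (-0.0288, -0.0180, 0.0480)
(τ − ω×Iω)/I = (0.4880, -0.2000, -0.0667)
ω' = ω + α·dt = (-1.4902, 0.7960, -0.6013)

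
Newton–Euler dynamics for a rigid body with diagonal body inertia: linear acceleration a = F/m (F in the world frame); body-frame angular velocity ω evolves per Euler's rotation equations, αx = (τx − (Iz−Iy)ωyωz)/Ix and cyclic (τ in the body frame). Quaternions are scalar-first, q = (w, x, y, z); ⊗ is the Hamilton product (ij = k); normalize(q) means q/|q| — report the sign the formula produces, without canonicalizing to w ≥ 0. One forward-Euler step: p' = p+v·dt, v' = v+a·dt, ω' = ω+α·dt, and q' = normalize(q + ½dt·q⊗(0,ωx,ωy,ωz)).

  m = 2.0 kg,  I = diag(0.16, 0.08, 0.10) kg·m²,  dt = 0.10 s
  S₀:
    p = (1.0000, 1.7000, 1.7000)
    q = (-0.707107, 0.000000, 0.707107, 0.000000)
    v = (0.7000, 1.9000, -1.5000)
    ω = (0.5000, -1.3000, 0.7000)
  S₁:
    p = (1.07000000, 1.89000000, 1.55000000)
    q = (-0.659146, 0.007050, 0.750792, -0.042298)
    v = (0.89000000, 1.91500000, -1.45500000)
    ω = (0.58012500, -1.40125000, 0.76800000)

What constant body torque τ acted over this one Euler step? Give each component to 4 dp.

τ = (0.1100, -0.0600, 0.1200)

Δω = ω₁−ω₀ = (0.08012500, -0.10125000, 0.06800000)
ω₀×(Iω₀) = (-0.0182, 0.0210, 0.0520)
applied torque τ = (0.1100, -0.0600, 0.1200)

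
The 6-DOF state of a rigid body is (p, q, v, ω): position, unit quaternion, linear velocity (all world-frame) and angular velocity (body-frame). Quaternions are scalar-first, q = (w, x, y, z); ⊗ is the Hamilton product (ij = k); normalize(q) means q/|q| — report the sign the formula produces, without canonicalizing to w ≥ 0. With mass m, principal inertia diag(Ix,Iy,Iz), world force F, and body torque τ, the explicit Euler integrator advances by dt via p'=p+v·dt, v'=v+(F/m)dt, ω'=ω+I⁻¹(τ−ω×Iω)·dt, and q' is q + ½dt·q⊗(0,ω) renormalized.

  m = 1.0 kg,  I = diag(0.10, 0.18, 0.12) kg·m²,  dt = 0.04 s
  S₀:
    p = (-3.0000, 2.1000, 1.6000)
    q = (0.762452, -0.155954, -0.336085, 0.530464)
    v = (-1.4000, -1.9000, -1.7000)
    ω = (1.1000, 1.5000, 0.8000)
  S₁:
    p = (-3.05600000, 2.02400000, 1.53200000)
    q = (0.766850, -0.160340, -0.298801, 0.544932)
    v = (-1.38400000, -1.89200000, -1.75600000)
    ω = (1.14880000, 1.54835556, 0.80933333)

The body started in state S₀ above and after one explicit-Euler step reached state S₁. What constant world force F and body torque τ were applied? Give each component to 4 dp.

Δω = ω₁−ω₀ = (0.04880000, 0.04835556, 0.00933333)
ω₀×(Iω₀) = (-0.0720, -0.0176, 0.1320)
applied torque τ = (0.0500, 0.2000, 0.1600)
velocity change Δv = (0.01600000, 0.00800000, -0.05600000)
m·(v₁−v₀)/dt = (0.4000, 0.2000, -1.4000)

F = (0.4000, 0.2000, -1.4000)
τ = (0.0500, 0.2000, 0.1600)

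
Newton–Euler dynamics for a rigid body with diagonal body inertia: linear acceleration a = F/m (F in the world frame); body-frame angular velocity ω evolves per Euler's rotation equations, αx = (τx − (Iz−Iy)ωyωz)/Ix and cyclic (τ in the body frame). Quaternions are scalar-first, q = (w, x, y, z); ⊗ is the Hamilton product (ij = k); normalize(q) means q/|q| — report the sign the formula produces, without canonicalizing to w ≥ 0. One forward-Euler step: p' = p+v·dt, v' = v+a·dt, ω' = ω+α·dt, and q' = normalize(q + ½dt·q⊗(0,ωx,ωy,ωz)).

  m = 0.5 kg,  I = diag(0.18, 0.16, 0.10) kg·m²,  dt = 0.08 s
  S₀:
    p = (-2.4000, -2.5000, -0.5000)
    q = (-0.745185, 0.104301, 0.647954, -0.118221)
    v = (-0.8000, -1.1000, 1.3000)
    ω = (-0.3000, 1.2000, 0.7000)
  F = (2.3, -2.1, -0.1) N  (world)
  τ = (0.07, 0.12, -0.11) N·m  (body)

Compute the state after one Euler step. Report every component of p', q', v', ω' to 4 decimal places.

p' = (-2.4640, -2.5880, -0.3960)
q' = (-0.7705, 0.1368, 0.6097, -0.1261)
v' = (-0.4320, -1.4360, 1.2840)
ω' = (-0.2465, 1.2684, 0.6062)

a = (4.6000, -4.2000, -0.2000)
new position p' = (-2.4640, -2.5880, -0.3960)
new velocity v' = (-0.4320, -1.4360, 1.2840)
ω×(Iω) gyroscopic = (-0.0504, -0.0168, 0.0072)
angular accel α = (0.6689, 0.8550, -1.1720)
ω' = ω + α·dt = (-0.2465, 1.2684, 0.6062)
Hamilton product q⊗(0,ω) = (-0.6634998, 0.8189885, -0.9317664, -0.2020821)
q + ½dt·q⊗(0,ω), renormalized = (-0.7705, 0.1368, 0.6097, -0.1261)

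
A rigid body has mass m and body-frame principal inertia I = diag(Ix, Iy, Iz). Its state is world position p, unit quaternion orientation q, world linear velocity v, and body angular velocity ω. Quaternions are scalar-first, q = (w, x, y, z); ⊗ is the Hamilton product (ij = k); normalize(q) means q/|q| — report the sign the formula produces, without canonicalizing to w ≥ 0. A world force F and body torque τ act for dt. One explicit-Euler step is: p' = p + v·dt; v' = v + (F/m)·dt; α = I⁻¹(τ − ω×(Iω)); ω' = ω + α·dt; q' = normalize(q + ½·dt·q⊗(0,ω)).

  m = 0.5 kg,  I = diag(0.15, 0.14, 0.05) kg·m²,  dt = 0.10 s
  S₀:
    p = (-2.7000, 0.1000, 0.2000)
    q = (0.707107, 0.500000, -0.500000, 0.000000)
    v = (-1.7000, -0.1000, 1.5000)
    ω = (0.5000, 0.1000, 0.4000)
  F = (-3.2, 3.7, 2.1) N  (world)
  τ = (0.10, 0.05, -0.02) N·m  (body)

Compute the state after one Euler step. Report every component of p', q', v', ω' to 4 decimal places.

ω×(Iω) gyroscopic = (-0.0036, 0.0200, -0.0005)
α = I⁻¹(τ − ω×Iω) = (0.6907, 0.2143, -0.3900)
ω + α·dt = (0.5691, 0.1214, 0.3610)
Hamilton product q⊗(0,ω) = (-0.2000000, 0.1535535, -0.1292893, 0.5828428)
q' = normalize(q + ½dt·q⊗(0,ω)) = (0.6967, 0.5074, -0.5062, 0.0291)
new position p' = (-2.8700, 0.0900, 0.3500)
v' = v + a·dt = (-2.3400, 0.6400, 1.9200)

p' = (-2.8700, 0.0900, 0.3500)
q' = (0.6967, 0.5074, -0.5062, 0.0291)
v' = (-2.3400, 0.6400, 1.9200)
ω' = (0.5691, 0.1214, 0.3610)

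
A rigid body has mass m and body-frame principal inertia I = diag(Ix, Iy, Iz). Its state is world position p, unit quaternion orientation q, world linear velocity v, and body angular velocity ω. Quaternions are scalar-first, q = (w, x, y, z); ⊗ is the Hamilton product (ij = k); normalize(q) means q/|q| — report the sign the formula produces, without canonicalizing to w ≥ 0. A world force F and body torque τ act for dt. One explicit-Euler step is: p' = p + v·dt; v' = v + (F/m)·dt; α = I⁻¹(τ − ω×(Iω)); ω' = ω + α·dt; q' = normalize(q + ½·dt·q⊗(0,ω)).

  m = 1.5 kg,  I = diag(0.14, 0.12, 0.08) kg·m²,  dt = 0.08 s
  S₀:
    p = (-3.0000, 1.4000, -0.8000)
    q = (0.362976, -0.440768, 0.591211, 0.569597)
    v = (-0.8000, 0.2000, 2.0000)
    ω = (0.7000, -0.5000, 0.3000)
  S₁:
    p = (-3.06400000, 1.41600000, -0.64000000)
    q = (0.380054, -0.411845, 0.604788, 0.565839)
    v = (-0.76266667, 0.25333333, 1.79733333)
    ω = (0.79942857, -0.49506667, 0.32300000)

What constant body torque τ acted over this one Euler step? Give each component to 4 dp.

ω₁ − ω₀ = (0.09942857, 0.00493333, 0.02300000)
ω₀×(Iω₀) = (0.0060, 0.0126, 0.0070)
applied torque τ = (0.1800, 0.0200, 0.0300)

τ = (0.1800, 0.0200, 0.0300)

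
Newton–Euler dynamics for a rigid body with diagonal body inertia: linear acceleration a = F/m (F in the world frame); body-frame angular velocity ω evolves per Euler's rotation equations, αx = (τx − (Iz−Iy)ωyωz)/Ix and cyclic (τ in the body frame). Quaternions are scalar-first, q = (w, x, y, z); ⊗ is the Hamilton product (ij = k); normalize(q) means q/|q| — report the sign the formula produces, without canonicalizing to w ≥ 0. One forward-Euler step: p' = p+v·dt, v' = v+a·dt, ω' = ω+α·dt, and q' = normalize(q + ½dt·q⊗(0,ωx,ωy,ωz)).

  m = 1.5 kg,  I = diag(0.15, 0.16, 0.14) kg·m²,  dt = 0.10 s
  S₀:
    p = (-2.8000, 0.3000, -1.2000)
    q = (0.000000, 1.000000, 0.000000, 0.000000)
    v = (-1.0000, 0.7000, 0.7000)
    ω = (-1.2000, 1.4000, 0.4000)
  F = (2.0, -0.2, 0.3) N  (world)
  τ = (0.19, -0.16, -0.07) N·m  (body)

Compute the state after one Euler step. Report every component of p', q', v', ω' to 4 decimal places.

p' = (-2.9000, 0.3700, -1.1300)
q' = (0.0597, 0.9956, -0.0199, 0.0697)
v' = (-0.8667, 0.6867, 0.7200)
ω' = (-1.0659, 1.3030, 0.3620)

a = F/m = (1.3333, -0.1333, 0.2000)
p' = p + v·dt = (-2.9000, 0.3700, -1.1300)
v + (F/m)dt = (-0.8667, 0.6867, 0.7200)
gyro term ω×Iω = (-0.0112, -0.0048, -0.0168)
(τ − ω×Iω)/I = (1.3413, -0.9700, -0.3800)
ω + α·dt = (-1.0659, 1.3030, 0.3620)
q⊗(0,ω) = (1.2000000, 0.0000000, -0.4000000, 1.4000000)
updated quaternion q' = (0.0597, 0.9956, -0.0199, 0.0697)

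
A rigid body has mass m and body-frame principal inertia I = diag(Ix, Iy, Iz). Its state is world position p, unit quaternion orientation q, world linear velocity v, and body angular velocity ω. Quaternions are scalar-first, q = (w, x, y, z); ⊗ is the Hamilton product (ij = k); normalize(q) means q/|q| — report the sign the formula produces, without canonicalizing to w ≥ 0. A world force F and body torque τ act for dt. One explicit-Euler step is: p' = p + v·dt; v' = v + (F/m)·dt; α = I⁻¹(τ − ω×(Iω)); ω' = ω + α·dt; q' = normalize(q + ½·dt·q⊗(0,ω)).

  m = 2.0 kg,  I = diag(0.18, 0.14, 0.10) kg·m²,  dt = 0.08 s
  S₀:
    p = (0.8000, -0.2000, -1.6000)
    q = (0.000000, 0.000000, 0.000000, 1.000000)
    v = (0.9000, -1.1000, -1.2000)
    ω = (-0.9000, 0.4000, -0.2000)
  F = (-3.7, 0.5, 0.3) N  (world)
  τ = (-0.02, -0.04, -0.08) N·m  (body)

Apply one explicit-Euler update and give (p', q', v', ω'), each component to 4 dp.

gyro term ω×Iω = (0.0032, 0.0144, 0.0144)
angular accel α = (-0.1289, -0.3886, -0.9440)
ω + α·dt = (-0.9103, 0.3689, -0.2755)
2q̇ = q⊗(0,ω) = (0.2000000, -0.4000000, -0.9000000, 0.0000000)
q' = normalize(q + ½dt·q⊗(0,ω)) = (0.0080, -0.0160, -0.0360, 0.9992)
a = F/m = (-1.8500, 0.2500, 0.1500)
new position p' = (0.8720, -0.2880, -1.6960)
new velocity v' = (0.7520, -1.0800, -1.1880)

p' = (0.8720, -0.2880, -1.6960)
q' = (0.0080, -0.0160, -0.0360, 0.9992)
v' = (0.7520, -1.0800, -1.1880)
ω' = (-0.9103, 0.3689, -0.2755)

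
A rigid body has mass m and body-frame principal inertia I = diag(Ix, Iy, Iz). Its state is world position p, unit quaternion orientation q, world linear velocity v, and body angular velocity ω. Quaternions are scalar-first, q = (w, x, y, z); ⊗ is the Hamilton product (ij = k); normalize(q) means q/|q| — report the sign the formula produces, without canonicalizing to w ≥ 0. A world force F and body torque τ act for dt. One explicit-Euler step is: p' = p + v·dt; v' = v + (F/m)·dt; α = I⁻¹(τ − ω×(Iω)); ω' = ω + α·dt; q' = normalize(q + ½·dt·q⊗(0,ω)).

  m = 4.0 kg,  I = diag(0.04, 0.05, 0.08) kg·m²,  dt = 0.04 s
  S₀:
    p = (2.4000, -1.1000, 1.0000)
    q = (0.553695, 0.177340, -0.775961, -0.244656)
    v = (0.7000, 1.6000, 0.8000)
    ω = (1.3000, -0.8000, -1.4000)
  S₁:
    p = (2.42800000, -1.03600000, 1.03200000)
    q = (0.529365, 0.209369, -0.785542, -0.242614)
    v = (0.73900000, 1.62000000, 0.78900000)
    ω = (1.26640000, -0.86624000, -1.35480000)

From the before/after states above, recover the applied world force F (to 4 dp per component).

Δv = v₁−v₀ = (0.03900000, 0.02000000, -0.01100000)
F = m·Δv/dt = (3.9000, 2.0000, -1.1000)

F = (3.9000, 2.0000, -1.1000)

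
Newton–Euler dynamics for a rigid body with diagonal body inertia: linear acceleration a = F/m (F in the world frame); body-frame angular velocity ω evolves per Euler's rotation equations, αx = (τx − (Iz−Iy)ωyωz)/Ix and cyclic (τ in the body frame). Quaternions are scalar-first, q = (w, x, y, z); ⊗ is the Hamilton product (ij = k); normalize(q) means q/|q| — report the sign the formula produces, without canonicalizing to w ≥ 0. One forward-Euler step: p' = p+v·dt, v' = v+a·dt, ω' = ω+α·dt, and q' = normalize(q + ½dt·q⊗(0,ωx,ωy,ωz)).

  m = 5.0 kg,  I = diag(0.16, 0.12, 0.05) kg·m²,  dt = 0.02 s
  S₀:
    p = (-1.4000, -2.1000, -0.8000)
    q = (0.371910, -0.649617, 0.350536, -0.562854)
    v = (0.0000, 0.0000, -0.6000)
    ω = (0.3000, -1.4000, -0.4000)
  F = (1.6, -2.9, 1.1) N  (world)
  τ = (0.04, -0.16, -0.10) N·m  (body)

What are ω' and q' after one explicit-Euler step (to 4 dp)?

ω×(Iω) gyroscopic = (-0.0392, -0.0132, 0.0168)
(τ − ω×Iω)/I = (0.4950, -1.2233, -2.3360)
new body rate ω' = (0.3099, -1.4245, -0.4467)
q⊗(0,ω) = (0.4604939, -0.8166370, -0.9493770, 0.6555390)
updated quaternion q' = (0.3765, -0.6577, 0.3410, -0.5562)

ω' = (0.3099, -1.4245, -0.4467)
q' = (0.3765, -0.6577, 0.3410, -0.5562)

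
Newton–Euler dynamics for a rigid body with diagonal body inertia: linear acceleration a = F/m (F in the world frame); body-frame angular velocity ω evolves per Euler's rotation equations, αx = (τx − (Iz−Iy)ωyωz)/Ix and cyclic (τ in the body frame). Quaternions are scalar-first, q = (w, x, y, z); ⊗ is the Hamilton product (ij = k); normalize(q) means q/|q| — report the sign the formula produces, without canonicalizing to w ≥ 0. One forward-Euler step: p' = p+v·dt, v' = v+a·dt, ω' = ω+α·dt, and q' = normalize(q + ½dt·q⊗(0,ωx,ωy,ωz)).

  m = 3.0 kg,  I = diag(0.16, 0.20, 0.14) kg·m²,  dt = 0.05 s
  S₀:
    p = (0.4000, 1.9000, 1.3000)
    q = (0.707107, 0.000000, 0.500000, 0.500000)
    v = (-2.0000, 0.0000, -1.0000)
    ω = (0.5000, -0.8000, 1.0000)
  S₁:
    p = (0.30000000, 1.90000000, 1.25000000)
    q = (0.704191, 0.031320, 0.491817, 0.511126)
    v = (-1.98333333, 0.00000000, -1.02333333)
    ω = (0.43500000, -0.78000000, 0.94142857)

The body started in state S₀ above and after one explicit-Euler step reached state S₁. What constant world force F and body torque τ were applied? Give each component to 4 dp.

F = (1.0000, 0.0000, -1.4000)
τ = (-0.1600, 0.0900, -0.1800)

Δω = ω₁−ω₀ = (-0.06500000, 0.02000000, -0.05857143)
τ = I·(Δω/dt) + ω₀×(Iω₀) = (-0.1600, 0.0900, -0.1800)
Δv = v₁−v₀ = (0.01666667, 0.00000000, -0.02333333)
m·(v₁−v₀)/dt = (1.0000, 0.0000, -1.4000)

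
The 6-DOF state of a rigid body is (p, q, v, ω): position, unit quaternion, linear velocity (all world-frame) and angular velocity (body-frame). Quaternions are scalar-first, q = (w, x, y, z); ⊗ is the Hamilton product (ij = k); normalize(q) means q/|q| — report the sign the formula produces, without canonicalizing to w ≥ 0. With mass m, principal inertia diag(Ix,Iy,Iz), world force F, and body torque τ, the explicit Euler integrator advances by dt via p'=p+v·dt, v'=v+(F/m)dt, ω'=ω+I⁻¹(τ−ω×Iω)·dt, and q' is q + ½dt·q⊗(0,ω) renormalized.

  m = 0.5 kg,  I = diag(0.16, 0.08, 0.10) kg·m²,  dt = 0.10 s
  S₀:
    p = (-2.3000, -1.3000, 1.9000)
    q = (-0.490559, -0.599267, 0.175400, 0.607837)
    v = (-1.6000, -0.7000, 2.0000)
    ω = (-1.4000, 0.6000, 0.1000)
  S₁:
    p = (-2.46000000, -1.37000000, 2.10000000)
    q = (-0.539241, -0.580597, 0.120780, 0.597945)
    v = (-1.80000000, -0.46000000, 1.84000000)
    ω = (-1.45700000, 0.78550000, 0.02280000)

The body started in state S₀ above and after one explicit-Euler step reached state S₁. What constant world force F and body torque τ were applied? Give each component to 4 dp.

Δω = ω₁−ω₀ = (-0.05700000, 0.18550000, -0.07720000)
τ = I·(Δω/dt) + ω₀×(Iω₀) = (-0.0900, 0.1400, -0.0100)
v₁ − v₀ = (-0.20000000, 0.24000000, -0.16000000)
F = m·Δv/dt = (-1.0000, 1.2000, -0.8000)

F = (-1.0000, 1.2000, -0.8000)
τ = (-0.0900, 0.1400, -0.0100)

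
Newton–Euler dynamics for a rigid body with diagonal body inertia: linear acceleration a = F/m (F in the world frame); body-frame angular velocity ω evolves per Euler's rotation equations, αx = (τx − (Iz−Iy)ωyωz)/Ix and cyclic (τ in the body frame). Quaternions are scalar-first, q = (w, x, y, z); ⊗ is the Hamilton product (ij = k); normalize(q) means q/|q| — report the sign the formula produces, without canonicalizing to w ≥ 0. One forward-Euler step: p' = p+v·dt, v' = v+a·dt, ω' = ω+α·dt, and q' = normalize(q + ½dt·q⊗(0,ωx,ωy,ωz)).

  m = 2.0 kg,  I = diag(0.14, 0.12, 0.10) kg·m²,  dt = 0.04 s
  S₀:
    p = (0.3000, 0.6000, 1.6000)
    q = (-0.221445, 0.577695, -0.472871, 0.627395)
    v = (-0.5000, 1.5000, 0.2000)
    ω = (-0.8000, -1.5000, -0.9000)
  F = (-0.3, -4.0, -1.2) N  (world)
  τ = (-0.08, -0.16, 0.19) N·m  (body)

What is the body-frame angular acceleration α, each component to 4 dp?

gyro term ω×Iω = (-0.0270, 0.0288, -0.0240)
(τ − ω×Iω)/I = (-0.3786, -1.5733, 2.1400)

α = (-0.3786, -1.5733, 2.1400)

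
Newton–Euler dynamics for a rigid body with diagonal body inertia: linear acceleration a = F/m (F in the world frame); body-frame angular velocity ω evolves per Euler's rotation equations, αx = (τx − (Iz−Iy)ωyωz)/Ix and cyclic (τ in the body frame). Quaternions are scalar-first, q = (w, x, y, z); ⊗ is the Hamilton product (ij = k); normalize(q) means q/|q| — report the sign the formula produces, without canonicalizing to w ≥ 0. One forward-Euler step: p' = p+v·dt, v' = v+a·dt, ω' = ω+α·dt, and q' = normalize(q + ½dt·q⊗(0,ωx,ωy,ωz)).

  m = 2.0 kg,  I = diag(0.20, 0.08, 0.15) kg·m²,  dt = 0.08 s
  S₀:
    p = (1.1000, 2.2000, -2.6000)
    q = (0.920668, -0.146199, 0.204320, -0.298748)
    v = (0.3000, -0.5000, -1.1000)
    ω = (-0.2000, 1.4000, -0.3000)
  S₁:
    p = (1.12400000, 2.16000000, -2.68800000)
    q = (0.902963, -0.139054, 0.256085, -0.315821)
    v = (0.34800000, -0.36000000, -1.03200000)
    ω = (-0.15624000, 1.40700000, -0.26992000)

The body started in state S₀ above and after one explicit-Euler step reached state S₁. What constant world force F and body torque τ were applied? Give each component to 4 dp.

ω₁ − ω₀ = (0.04376000, 0.00700000, 0.03008000)
gyro term ω₀×Iω₀ = (-0.0294, 0.0030, 0.0336)
τ = I·(Δω/dt) + ω₀×(Iω₀) = (0.0800, 0.0100, 0.0900)
velocity change Δv = (0.04800000, 0.14000000, 0.06800000)
applied force F = (1.2000, 3.5000, 1.7000)

F = (1.2000, 3.5000, 1.7000)
τ = (0.0800, 0.0100, 0.0900)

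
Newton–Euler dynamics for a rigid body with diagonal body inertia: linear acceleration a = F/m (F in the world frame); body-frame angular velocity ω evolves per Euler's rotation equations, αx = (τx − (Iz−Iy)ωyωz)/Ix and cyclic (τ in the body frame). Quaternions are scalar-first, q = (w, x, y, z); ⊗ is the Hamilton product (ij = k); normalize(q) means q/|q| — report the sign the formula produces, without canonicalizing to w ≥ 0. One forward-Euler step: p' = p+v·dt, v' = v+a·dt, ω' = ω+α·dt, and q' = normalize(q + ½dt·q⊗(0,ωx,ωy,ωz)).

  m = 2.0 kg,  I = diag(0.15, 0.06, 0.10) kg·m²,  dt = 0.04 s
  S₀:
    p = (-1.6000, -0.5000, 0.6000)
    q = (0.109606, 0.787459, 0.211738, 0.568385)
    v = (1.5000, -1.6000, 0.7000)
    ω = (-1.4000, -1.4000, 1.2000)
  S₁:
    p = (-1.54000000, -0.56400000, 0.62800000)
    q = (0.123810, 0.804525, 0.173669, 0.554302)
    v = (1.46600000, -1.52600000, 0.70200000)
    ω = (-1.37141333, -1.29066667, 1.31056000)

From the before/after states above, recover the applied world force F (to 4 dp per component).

v₁ − v₀ = (-0.03400000, 0.07400000, 0.00200000)
F = m·Δv/dt = (-1.7000, 3.7000, 0.1000)

F = (-1.7000, 3.7000, 0.1000)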